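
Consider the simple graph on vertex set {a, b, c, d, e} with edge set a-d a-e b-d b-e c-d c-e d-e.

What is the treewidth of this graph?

2

A width-2 tree decomposition is:
Bags: B1 = {b, d, e}  B2 = {a, d, e}  B3 = {c, d, e}
Tree: B1–B2, B2–B3
Each bag holds 3 vertices, so the decomposition has width 2, which upper-bounds the treewidth. On the other hand G contains the 3-clique {c, d, e}. A clique must lie in a single bag of any decomposition, so no decomposition can have width below 2. Hence tw(G) = 2 exactly.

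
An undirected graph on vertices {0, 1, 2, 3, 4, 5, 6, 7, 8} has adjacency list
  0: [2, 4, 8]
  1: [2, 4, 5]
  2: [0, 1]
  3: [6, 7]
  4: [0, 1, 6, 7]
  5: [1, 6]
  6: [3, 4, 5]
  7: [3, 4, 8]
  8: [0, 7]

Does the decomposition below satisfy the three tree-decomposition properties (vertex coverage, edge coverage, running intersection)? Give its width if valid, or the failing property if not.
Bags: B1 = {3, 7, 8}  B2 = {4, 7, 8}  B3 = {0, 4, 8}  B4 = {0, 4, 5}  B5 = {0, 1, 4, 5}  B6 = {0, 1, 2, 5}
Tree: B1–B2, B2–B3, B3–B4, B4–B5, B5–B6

A tree decomposition must satisfy three properties: every vertex lies in some bag; for every edge, both endpoints lie together in some bag; and for every vertex, the bags containing it form a connected subtree. Here vertex 6 appears in no bag, so the decomposition is invalid.

No — vertex 6 appears in no bag.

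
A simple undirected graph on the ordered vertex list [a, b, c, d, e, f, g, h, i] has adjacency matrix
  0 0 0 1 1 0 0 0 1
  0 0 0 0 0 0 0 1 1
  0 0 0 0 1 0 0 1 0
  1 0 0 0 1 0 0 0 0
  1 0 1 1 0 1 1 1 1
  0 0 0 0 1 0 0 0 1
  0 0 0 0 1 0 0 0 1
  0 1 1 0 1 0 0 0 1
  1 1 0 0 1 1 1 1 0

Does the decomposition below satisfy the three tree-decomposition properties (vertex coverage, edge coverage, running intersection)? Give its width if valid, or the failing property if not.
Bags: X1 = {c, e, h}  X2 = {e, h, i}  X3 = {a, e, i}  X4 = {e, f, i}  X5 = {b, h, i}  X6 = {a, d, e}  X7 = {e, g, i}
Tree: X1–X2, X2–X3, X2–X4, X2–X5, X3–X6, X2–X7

Yes; width 2.

Vertex coverage: the bags together contain {a, b, c, d, e, f, g, h, i}, the full vertex set. Edge coverage: each edge of G has both endpoints in at least one bag. Running intersection: for every vertex, the bags containing it form a connected subtree. All three properties hold, so this is a valid tree decomposition of width max|bag| − 1 = 2, and hence tw(G) ≤ 2.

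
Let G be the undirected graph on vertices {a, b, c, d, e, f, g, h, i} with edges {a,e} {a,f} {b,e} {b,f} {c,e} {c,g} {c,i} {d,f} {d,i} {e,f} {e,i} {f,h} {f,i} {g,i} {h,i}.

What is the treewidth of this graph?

A width-2 tree decomposition is:
Bags: B1 = {c, e, i}  B2 = {e, f, i}  B3 = {f, h, i}  B4 = {b, e, f}  B5 = {a, e, f}  B6 = {c, g, i}  B7 = {d, f, i}
Tree: B1–B2, B2–B3, B2–B4, B2–B5, B1–B6, B3–B7
Every bag has size at most 3, so the width is 3 − 1 = 2 and tw(G) ≤ 2. For the lower bound, the 3 vertices {c, g, i} are pairwise adjacent, and any tree decomposition puts a clique entirely inside one bag — forcing width ≥ 2. The upper and lower bounds meet at 2, so that is the treewidth.

2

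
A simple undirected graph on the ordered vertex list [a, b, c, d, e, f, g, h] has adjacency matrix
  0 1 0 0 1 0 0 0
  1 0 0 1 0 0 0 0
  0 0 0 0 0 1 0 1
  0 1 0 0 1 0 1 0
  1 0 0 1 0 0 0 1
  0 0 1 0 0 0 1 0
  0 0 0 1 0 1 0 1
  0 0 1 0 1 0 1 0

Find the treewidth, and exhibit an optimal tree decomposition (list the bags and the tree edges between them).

Treewidth 2.
One such decomposition:
Bags: B1 = {a, b, e}  B2 = {b, d, e}  B3 = {d, e, h}  B4 = {d, g, h}  B5 = {c, g, h}  B6 = {c, f, g}
Tree: B1–B2, B2–B3, B3–B4, B4–B5, B5–B6

Each bag holds 3 vertices, so the decomposition has width 2, which upper-bounds the treewidth. For the lower bound, G contains the cycle a–b–d–e–a, so G is not a forest; only forests have treewidth ≤ 1, hence tw(G) ≥ 2. Therefore the treewidth is 2.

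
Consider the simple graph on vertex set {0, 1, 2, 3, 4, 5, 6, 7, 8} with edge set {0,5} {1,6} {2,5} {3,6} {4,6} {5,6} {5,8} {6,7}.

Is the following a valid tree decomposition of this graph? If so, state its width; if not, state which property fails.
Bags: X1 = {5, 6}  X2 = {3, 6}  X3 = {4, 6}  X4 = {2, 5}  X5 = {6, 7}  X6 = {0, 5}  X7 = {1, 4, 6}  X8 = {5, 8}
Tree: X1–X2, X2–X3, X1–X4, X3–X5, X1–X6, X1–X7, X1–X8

A tree decomposition must satisfy three properties: every vertex lies in some bag; for every edge, both endpoints lie together in some bag; and for every vertex, the bags containing it form a connected subtree. Here bags containing vertex 4 are not connected in the tree, so the decomposition is invalid.

No — bags containing vertex 4 are not connected in the tree.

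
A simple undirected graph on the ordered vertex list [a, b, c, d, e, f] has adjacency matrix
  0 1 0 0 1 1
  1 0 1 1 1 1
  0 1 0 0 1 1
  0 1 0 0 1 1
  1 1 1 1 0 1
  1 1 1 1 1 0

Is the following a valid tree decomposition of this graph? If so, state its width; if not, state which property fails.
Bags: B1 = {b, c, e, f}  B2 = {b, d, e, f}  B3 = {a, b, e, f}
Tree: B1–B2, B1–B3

Every vertex of G appears in some bag (union = {a, b, c, d, e, f}); every edge is covered by a bag; and for each vertex v the set of bags containing v is connected in the bag tree. The decomposition is therefore valid. The largest bag has 4 vertices, so the width is 3.

Yes; width 3.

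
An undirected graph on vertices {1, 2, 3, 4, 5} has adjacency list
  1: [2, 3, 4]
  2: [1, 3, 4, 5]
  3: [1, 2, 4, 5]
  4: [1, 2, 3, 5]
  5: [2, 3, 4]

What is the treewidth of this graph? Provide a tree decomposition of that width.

Treewidth 3.
Bags: B1 = {2, 3, 4, 5}  B2 = {1, 2, 3, 4}
Tree: B1–B2

The largest bag has 4 vertices, giving width 3; this decomposition certifies tw(G) ≤ 3. On the other hand G contains the 4-clique {1, 2, 3, 4}. A clique must lie in a single bag of any decomposition, so no decomposition can have width below 3. The upper and lower bounds meet at 3, so that is the treewidth.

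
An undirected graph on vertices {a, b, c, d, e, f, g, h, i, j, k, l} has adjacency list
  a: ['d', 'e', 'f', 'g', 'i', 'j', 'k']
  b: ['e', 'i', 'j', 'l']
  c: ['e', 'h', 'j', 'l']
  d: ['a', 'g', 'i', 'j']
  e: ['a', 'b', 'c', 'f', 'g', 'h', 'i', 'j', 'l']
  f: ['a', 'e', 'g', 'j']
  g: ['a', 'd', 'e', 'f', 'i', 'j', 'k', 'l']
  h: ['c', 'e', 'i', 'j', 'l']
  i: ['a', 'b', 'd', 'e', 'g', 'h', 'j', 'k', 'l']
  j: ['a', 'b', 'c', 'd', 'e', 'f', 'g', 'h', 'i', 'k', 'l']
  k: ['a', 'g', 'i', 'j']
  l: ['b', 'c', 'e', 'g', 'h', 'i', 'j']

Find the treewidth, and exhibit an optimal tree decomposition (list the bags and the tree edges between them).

Treewidth 4.
One optimal decomposition is:
Bags: B1 = {e, g, i, j, l}  B2 = {e, h, i, j, l}  B3 = {b, e, i, j, l}  B4 = {c, e, h, j, l}  B5 = {a, e, g, i, j}  B6 = {a, e, f, g, j}  B7 = {a, g, i, j, k}  B8 = {a, d, g, i, j}
Tree: B1–B2, B2–B3, B2–B4, B1–B5, B5–B6, B5–B7, B5–B8

Every bag has size at most 5, so the width is 5 − 1 = 4 and tw(G) ≤ 4. For the lower bound, the 5 vertices {c, e, h, j, l} are pairwise adjacent, and any tree decomposition puts a clique entirely inside one bag — forcing width ≥ 4. Therefore the treewidth is 4.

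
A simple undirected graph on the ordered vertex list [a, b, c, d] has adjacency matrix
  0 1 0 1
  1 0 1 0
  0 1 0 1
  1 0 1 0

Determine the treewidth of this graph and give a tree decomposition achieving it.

Treewidth 2.
One optimal decomposition is:
Bags: B1 = {a, b, c}  B2 = {a, c, d}
Tree: B1–B2

The largest bag has 3 vertices, giving width 2; this decomposition certifies tw(G) ≤ 2. The edges c–b–a–d–c form a cycle, so G is not a tree and its treewidth is at least 2. The upper and lower bounds meet at 2, so that is the treewidth.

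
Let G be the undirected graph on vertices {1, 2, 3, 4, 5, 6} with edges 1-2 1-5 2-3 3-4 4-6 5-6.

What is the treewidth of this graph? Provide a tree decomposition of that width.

Treewidth 2.
One such decomposition:
Bags: B1 = {1, 5, 6}  B2 = {1, 4, 6}  B3 = {1, 3, 4}  B4 = {1, 2, 3}
Tree: B1–B2, B2–B3, B3–B4

Each bag holds 3 vertices, so the decomposition has width 2, which upper-bounds the treewidth. Since 1–5–6–4–3–2–1 is a cycle in G, G is not acyclic. Forests are exactly the graphs of treewidth ≤ 1, so tw(G) ≥ 2. Combining the bounds, tw(G) = 2.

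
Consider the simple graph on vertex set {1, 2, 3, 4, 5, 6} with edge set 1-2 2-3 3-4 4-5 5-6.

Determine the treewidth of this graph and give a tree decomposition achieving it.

Treewidth 1.
Bags: B1 = {1, 2}  B2 = {2, 3}  B3 = {3, 4}  B4 = {4, 5}  B5 = {5, 6}
Tree: B1–B2, B2–B3, B3–B4, B4–B5

Every bag has size at most 2, so the width is 2 − 1 = 1 and tw(G) ≤ 1. Any graph with an edge has treewidth ≥ 1, and G has the edge 1–2. Therefore the treewidth is 1.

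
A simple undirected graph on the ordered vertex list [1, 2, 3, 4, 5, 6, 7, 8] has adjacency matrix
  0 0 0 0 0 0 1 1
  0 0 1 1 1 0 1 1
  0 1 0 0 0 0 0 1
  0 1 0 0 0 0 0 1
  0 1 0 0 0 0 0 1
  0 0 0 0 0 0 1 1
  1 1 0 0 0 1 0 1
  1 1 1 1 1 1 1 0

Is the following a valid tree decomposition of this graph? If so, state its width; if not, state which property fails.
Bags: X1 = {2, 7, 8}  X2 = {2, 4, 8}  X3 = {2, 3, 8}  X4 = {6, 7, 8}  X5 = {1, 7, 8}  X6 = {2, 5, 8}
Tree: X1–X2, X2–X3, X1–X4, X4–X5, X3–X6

Yes; width 2.

Vertex coverage: the bags together contain {1, 2, 3, 4, 5, 6, 7, 8}, the full vertex set. Edge coverage: each edge of G has both endpoints in at least one bag. Running intersection: for every vertex, the bags containing it form a connected subtree. All three properties hold, so this is a valid tree decomposition of width max|bag| − 1 = 2, and hence tw(G) ≤ 2.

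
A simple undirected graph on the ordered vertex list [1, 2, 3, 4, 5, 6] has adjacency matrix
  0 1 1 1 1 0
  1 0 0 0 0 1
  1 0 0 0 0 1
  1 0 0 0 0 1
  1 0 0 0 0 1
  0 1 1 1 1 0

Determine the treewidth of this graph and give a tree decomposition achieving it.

Treewidth 2.
One such decomposition:
Bags: B1 = {1, 2, 6}  B2 = {1, 3, 6}  B3 = {1, 4, 6}  B4 = {1, 5, 6}
Tree: B1–B2, B2–B3, B3–B4

Every bag has size at most 3, so the width is 3 − 1 = 2 and tw(G) ≤ 2. The edges 2–1–3–6–2 form a cycle, so G is not a tree and its treewidth is at least 2. The upper and lower bounds meet at 2, so that is the treewidth.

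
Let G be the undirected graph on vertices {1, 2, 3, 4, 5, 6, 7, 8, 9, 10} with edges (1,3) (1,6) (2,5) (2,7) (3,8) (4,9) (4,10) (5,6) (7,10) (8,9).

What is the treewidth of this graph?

2

A width-2 tree decomposition is:
Bags: B1 = {2, 7, 10}  B2 = {2, 5, 10}  B3 = {5, 6, 10}  B4 = {1, 6, 10}  B5 = {1, 3, 10}  B6 = {3, 8, 10}  B7 = {8, 9, 10}  B8 = {4, 9, 10}
Tree: B1–B2, B2–B3, B3–B4, B4–B5, B5–B6, B6–B7, B7–B8
The largest bag has 3 vertices, giving width 2; this decomposition certifies tw(G) ≤ 2. The edges 10–7–2–5–6–1–3–8–9–4–10 form a cycle, so G is not a tree and its treewidth is at least 2. The upper and lower bounds meet at 2, so that is the treewidth.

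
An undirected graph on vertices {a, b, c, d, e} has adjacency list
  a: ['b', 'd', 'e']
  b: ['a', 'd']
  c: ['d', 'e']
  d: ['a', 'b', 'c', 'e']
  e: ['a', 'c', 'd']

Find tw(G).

2

A width-2 tree decomposition is:
Bags: B1 = {a, b, d}  B2 = {a, d, e}  B3 = {c, d, e}
Tree: B1–B2, B2–B3
The largest bag has 3 vertices, giving width 2; this decomposition certifies tw(G) ≤ 2. For the lower bound, the 3 vertices {c, d, e} are pairwise adjacent, and any tree decomposition puts a clique entirely inside one bag — forcing width ≥ 2. Therefore the treewidth is 2.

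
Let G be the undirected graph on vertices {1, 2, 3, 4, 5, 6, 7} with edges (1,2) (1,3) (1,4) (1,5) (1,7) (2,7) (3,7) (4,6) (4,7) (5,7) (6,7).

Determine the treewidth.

A width-2 tree decomposition is:
Bags: B1 = {1, 3, 7}  B2 = {1, 4, 7}  B3 = {4, 6, 7}  B4 = {1, 5, 7}  B5 = {1, 2, 7}
Tree: B1–B2, B2–B3, B2–B4, B4–B5
The largest bag has 3 vertices, giving width 2; this decomposition certifies tw(G) ≤ 2. For the lower bound, the 3 vertices {1, 2, 7} are pairwise adjacent, and any tree decomposition puts a clique entirely inside one bag — forcing width ≥ 2. Therefore the treewidth is 2.

2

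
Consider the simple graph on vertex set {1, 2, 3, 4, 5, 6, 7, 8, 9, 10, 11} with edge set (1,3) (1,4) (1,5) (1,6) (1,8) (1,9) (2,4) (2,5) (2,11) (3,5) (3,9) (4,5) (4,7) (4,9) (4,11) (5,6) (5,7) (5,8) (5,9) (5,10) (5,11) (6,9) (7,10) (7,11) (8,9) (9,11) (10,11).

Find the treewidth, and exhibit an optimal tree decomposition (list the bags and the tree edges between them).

Every bag has size at most 4, so the width is 4 − 1 = 3 and tw(G) ≤ 3. Conversely, {1, 5, 8, 9} is a clique of size 4, and the vertices of any clique must share a bag in every tree decomposition; so some bag has ≥ 4 vertices and tw(G) ≥ 3. Hence tw(G) = 3 exactly.

Treewidth 3.
One optimal decomposition is:
Bags: B1 = {5, 7, 10, 11}  B2 = {4, 5, 7, 11}  B3 = {4, 5, 9, 11}  B4 = {2, 4, 5, 11}  B5 = {1, 4, 5, 9}  B6 = {1, 5, 8, 9}  B7 = {1, 3, 5, 9}  B8 = {1, 5, 6, 9}
Tree: B1–B2, B2–B3, B2–B4, B3–B5, B5–B6, B5–B7, B5–B8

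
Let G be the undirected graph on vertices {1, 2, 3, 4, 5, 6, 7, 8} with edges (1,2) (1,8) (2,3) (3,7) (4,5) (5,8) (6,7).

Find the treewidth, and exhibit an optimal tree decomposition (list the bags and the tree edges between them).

The largest bag has 2 vertices, giving width 1; this decomposition certifies tw(G) ≤ 1. Since G has at least one edge (e.g. 6–7), it is not an edgeless graph, so tw(G) ≥ 1. Therefore the treewidth is 1.

Treewidth 1.
One such decomposition:
Bags: B1 = {6, 7}  B2 = {3, 7}  B3 = {2, 3}  B4 = {1, 2}  B5 = {1, 8}  B6 = {5, 8}  B7 = {4, 5}
Tree: B1–B2, B2–B3, B3–B4, B4–B5, B5–B6, B6–B7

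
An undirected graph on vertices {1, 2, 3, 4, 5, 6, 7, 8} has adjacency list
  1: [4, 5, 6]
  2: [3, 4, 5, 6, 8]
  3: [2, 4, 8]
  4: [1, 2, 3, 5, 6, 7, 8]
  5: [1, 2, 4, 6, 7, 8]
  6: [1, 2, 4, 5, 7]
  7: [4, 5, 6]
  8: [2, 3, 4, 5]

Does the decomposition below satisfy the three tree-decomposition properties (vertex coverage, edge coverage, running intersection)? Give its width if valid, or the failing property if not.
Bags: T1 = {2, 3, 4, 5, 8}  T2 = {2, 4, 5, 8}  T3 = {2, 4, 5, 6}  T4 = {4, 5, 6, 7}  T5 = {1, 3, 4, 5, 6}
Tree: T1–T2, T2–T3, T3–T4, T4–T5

No — bags containing vertex 3 are not connected in the tree.

A tree decomposition must satisfy three properties: every vertex lies in some bag; for every edge, both endpoints lie together in some bag; and for every vertex, the bags containing it form a connected subtree. Here bags containing vertex 3 are not connected in the tree, so the decomposition is invalid.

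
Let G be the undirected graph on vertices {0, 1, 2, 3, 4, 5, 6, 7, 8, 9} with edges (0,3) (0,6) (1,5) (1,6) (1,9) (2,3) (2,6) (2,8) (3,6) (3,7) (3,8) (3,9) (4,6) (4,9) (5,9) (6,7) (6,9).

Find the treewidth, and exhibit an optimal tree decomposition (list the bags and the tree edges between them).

Every bag has size at most 3, so the width is 3 − 1 = 2 and tw(G) ≤ 2. On the other hand G contains the 3-clique {2, 3, 8}. A clique must lie in a single bag of any decomposition, so no decomposition can have width below 2. Therefore the treewidth is 2.

Treewidth 2.
One optimal decomposition is:
Bags: B1 = {2, 3, 8}  B2 = {2, 3, 6}  B3 = {3, 6, 9}  B4 = {3, 6, 7}  B5 = {1, 6, 9}  B6 = {0, 3, 6}  B7 = {1, 5, 9}  B8 = {4, 6, 9}
Tree: B1–B2, B2–B3, B2–B4, B3–B5, B3–B6, B5–B7, B3–B8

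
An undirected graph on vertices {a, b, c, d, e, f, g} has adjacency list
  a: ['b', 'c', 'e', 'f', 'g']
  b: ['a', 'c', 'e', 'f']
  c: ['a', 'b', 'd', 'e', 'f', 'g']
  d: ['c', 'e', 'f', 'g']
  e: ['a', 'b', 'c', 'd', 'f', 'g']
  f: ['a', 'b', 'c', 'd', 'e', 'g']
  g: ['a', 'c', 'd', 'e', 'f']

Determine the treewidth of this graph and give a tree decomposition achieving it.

Treewidth 4.
One optimal decomposition is:
Bags: B1 = {c, d, e, f, g}  B2 = {a, c, e, f, g}  B3 = {a, b, c, e, f}
Tree: B1–B2, B2–B3

The largest bag has 5 vertices, giving width 4; this decomposition certifies tw(G) ≤ 4. For the lower bound, the 5 vertices {c, d, e, f, g} are pairwise adjacent, and any tree decomposition puts a clique entirely inside one bag — forcing width ≥ 4. Therefore the treewidth is 4.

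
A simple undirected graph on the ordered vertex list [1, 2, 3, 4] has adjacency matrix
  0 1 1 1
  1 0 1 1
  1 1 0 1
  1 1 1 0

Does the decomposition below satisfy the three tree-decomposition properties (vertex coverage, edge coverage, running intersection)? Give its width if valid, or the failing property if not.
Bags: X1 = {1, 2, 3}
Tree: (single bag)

A tree decomposition must satisfy three properties: every vertex lies in some bag; for every edge, both endpoints lie together in some bag; and for every vertex, the bags containing it form a connected subtree. Here vertex 4 appears in no bag, so the decomposition is invalid.

No — vertex 4 appears in no bag.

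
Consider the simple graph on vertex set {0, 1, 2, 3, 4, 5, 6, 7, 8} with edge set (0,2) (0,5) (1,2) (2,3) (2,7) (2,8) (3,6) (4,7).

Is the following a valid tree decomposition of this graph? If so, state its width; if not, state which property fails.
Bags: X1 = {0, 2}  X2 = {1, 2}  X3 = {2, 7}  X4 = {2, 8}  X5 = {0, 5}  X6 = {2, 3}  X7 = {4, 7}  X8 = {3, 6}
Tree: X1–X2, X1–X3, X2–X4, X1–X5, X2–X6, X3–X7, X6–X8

Every vertex of G appears in some bag (union = {0, 1, 2, 3, 4, 5, 6, 7, 8}); every edge is covered by a bag; and for each vertex v the set of bags containing v is connected in the bag tree. The decomposition is therefore valid. The largest bag has 2 vertices, so the width is 1.

Yes; width 1.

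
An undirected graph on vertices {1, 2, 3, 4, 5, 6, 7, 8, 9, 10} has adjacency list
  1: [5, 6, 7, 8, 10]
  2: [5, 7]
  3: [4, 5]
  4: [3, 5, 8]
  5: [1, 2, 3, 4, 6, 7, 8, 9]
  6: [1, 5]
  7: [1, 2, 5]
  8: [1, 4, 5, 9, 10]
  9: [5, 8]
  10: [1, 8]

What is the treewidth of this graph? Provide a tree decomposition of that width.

The largest bag has 3 vertices, giving width 2; this decomposition certifies tw(G) ≤ 2. For the lower bound, the 3 vertices {1, 8, 10} are pairwise adjacent, and any tree decomposition puts a clique entirely inside one bag — forcing width ≥ 2. Therefore the treewidth is 2.

Treewidth 2.
One optimal decomposition is:
Bags: B1 = {1, 5, 8}  B2 = {1, 8, 10}  B3 = {5, 8, 9}  B4 = {1, 5, 6}  B5 = {4, 5, 8}  B6 = {1, 5, 7}  B7 = {3, 4, 5}  B8 = {2, 5, 7}
Tree: B1–B2, B1–B3, B1–B4, B3–B5, B1–B6, B5–B7, B6–B8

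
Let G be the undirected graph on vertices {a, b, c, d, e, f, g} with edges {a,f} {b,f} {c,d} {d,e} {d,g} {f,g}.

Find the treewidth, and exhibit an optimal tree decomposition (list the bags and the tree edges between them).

Treewidth 1.
One optimal decomposition is:
Bags: B1 = {d, g}  B2 = {f, g}  B3 = {d, e}  B4 = {b, f}  B5 = {a, f}  B6 = {c, d}
Tree: B1–B2, B1–B3, B2–B4, B2–B5, B3–B6

The largest bag has 2 vertices, giving width 1; this decomposition certifies tw(G) ≤ 1. Any graph with an edge has treewidth ≥ 1, and G has the edge g–d. The upper and lower bounds meet at 1, so that is the treewidth.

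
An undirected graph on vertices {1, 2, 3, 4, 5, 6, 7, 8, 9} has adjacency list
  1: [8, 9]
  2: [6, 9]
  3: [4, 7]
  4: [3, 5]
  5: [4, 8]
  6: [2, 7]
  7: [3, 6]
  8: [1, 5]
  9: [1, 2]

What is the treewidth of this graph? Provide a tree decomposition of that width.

Treewidth 2.
Bags: B1 = {2, 6, 7}  B2 = {2, 7, 9}  B3 = {1, 7, 9}  B4 = {1, 7, 8}  B5 = {5, 7, 8}  B6 = {4, 5, 7}  B7 = {3, 4, 7}
Tree: B1–B2, B2–B3, B3–B4, B4–B5, B5–B6, B6–B7

Every bag has size at most 3, so the width is 3 − 1 = 2 and tw(G) ≤ 2. The edges 7–6–2–9–1–8–5–4–3–7 form a cycle, so G is not a tree and its treewidth is at least 2. Combining the bounds, tw(G) = 2.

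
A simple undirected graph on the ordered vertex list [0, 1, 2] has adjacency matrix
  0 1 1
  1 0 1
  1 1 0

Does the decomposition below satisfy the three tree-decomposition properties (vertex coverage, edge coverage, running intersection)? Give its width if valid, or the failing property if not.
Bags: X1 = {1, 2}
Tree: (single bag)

A tree decomposition must satisfy three properties: every vertex lies in some bag; for every edge, both endpoints lie together in some bag; and for every vertex, the bags containing it form a connected subtree. Here vertex 0 appears in no bag, so the decomposition is invalid.

No — vertex 0 appears in no bag.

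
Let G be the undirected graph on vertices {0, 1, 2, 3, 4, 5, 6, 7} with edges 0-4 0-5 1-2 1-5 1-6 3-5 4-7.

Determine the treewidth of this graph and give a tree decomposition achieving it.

Treewidth 1.
One optimal decomposition is:
Bags: B1 = {3, 5}  B2 = {0, 5}  B3 = {0, 4}  B4 = {4, 7}  B5 = {1, 5}  B6 = {1, 2}  B7 = {1, 6}
Tree: B1–B2, B2–B3, B3–B4, B2–B5, B5–B6, B6–B7

Each bag holds 2 vertices, so the decomposition has width 1, which upper-bounds the treewidth. Any graph with an edge has treewidth ≥ 1, and G has the edge 5–3. Therefore the treewidth is 1.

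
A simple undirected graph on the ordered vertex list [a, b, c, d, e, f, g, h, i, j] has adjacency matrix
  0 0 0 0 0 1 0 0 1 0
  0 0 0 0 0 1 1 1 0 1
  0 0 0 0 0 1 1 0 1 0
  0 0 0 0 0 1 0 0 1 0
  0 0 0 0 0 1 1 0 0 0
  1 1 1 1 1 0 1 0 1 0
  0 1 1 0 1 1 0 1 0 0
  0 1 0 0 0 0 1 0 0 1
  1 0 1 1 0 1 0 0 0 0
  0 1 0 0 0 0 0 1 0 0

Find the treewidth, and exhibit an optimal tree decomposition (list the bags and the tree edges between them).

Treewidth 2.
Bags: B1 = {c, f, g}  B2 = {e, f, g}  B3 = {b, f, g}  B4 = {b, g, h}  B5 = {c, f, i}  B6 = {d, f, i}  B7 = {a, f, i}  B8 = {b, h, j}
Tree: B1–B2, B2–B3, B3–B4, B1–B5, B5–B6, B5–B7, B4–B8

The largest bag has 3 vertices, giving width 2; this decomposition certifies tw(G) ≤ 2. Conversely, {b, h, j} is a clique of size 3, and the vertices of any clique must share a bag in every tree decomposition; so some bag has ≥ 3 vertices and tw(G) ≥ 2. Hence tw(G) = 2 exactly.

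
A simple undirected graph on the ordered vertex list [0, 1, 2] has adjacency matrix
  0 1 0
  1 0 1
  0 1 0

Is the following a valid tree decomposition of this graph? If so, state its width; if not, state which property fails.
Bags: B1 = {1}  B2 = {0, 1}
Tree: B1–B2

No — vertex 2 appears in no bag.

A tree decomposition must satisfy three properties: every vertex lies in some bag; for every edge, both endpoints lie together in some bag; and for every vertex, the bags containing it form a connected subtree. Here vertex 2 appears in no bag, so the decomposition is invalid.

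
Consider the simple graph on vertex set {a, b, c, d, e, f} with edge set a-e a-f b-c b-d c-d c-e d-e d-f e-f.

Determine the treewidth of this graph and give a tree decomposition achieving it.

Treewidth 2.
Bags: B1 = {d, e, f}  B2 = {c, d, e}  B3 = {b, c, d}  B4 = {a, e, f}
Tree: B1–B2, B2–B3, B1–B4

Every bag has size at most 3, so the width is 3 − 1 = 2 and tw(G) ≤ 2. On the other hand G contains the 3-clique {c, d, e}. A clique must lie in a single bag of any decomposition, so no decomposition can have width below 2. Therefore the treewidth is 2.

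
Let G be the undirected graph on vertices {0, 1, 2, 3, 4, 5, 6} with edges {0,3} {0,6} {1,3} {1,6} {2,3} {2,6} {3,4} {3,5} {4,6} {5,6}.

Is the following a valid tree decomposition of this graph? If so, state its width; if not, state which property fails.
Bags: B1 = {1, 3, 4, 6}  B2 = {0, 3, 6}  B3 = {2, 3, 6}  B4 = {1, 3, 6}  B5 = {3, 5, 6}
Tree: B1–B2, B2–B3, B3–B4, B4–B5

A tree decomposition must satisfy three properties: every vertex lies in some bag; for every edge, both endpoints lie together in some bag; and for every vertex, the bags containing it form a connected subtree. Here bags containing vertex 1 are not connected in the tree, so the decomposition is invalid.

No — bags containing vertex 1 are not connected in the tree.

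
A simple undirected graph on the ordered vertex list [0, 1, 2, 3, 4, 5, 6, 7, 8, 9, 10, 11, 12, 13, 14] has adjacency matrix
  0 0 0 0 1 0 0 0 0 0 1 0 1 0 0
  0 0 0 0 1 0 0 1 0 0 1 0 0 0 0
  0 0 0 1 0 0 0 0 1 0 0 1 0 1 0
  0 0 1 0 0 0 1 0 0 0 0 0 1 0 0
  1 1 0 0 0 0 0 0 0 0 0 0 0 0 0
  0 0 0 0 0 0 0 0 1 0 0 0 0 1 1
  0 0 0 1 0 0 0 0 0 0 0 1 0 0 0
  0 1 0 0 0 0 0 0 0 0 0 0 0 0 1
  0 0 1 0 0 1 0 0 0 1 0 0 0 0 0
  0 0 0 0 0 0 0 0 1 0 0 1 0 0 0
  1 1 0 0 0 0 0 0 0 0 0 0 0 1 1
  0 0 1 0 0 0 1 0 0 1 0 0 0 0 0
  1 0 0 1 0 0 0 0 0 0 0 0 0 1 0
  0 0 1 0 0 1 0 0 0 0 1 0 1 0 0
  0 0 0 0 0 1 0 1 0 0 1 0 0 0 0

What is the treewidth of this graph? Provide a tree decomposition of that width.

Every bag has size at most 4, so the width is 4 − 1 = 3 and tw(G) ≤ 3. For the lower bound: the 4 vertex sets {6,9,11}, {8}, {2}, {3,5,12,13} are disjoint, each induces a connected subgraph, and every pair is joined by at least one edge of G. Contracting each set to a single vertex therefore yields K_{4} as a minor, and since treewidth is minor-monotone, tw(G) ≥ tw(K_{4}) = 3. Combining the bounds, tw(G) = 3.

Treewidth 3.
One such decomposition:
Bags: B1 = {6, 8, 9, 11}  B2 = {2, 6, 8, 11}  B3 = {2, 3, 6, 8}  B4 = {2, 3, 5, 8}  B5 = {2, 3, 5, 13}  B6 = {3, 5, 12, 13}  B7 = {5, 12, 13, 14}  B8 = {10, 12, 13, 14}  B9 = {0, 10, 12, 14}  B10 = {0, 7, 10, 14}  B11 = {0, 1, 7, 10}  B12 = {0, 1, 4, 7}
Tree: B1–B2, B2–B3, B3–B4, B4–B5, B5–B6, B6–B7, B7–B8, B8–B9, B9–B10, B10–B11, B11–B12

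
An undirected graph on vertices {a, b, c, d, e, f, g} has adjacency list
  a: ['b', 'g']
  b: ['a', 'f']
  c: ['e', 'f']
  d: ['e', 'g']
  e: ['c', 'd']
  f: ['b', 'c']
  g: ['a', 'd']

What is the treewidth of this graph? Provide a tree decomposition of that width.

Each bag holds 3 vertices, so the decomposition has width 2, which upper-bounds the treewidth. The edges c–f–b–a–g–d–e–c form a cycle, so G is not a tree and its treewidth is at least 2. The upper and lower bounds meet at 2, so that is the treewidth.

Treewidth 2.
One optimal decomposition is:
Bags: B1 = {b, c, f}  B2 = {a, b, c}  B3 = {a, c, g}  B4 = {c, d, g}  B5 = {c, d, e}
Tree: B1–B2, B2–B3, B3–B4, B4–B5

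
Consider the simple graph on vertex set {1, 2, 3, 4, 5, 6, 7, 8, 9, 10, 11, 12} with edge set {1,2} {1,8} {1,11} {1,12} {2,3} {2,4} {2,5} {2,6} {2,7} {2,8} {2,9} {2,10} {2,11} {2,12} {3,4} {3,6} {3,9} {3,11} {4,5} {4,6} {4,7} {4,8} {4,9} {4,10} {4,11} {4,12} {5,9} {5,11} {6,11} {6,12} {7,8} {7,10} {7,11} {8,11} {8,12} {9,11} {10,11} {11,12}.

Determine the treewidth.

A width-4 tree decomposition is:
Bags: B1 = {2, 3, 4, 6, 11}  B2 = {2, 3, 4, 9, 11}  B3 = {2, 4, 6, 11, 12}  B4 = {2, 4, 8, 11, 12}  B5 = {2, 4, 5, 9, 11}  B6 = {2, 4, 7, 8, 11}  B7 = {2, 4, 7, 10, 11}  B8 = {1, 2, 8, 11, 12}
Tree: B1–B2, B1–B3, B3–B4, B2–B5, B4–B6, B6–B7, B4–B8
The largest bag has 5 vertices, giving width 4; this decomposition certifies tw(G) ≤ 4. For the lower bound, the 5 vertices {1, 2, 8, 11, 12} are pairwise adjacent, and any tree decomposition puts a clique entirely inside one bag — forcing width ≥ 4. Hence tw(G) = 4 exactly.

4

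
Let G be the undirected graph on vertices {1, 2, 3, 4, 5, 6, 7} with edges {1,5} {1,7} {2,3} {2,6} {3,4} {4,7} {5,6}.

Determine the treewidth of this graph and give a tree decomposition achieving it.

Treewidth 2.
Bags: B1 = {1, 4, 7}  B2 = {1, 3, 4}  B3 = {1, 2, 3}  B4 = {1, 2, 6}  B5 = {1, 5, 6}
Tree: B1–B2, B2–B3, B3–B4, B4–B5

Every bag has size at most 3, so the width is 3 − 1 = 2 and tw(G) ≤ 2. The edges 1–7–4–3–2–6–5–1 form a cycle, so G is not a tree and its treewidth is at least 2. Combining the bounds, tw(G) = 2.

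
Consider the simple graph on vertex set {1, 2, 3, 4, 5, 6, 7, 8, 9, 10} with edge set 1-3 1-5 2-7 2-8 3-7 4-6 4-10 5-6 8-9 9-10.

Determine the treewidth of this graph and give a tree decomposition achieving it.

Every bag has size at most 3, so the width is 3 − 1 = 2 and tw(G) ≤ 2. Since 1–5–6–4–10–9–8–2–7–3–1 is a cycle in G, G is not acyclic. Forests are exactly the graphs of treewidth ≤ 1, so tw(G) ≥ 2. The upper and lower bounds meet at 2, so that is the treewidth.

Treewidth 2.
One such decomposition:
Bags: B1 = {1, 5, 6}  B2 = {1, 4, 6}  B3 = {1, 4, 10}  B4 = {1, 9, 10}  B5 = {1, 8, 9}  B6 = {1, 2, 8}  B7 = {1, 2, 7}  B8 = {1, 3, 7}
Tree: B1–B2, B2–B3, B3–B4, B4–B5, B5–B6, B6–B7, B7–B8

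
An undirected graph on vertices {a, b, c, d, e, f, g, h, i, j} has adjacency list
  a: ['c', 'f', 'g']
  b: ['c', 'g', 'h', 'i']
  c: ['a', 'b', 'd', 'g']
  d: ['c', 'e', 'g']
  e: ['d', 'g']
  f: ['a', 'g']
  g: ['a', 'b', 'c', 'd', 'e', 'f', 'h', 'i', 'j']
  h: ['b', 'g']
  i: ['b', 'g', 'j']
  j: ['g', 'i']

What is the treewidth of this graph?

2

A width-2 tree decomposition is:
Bags: B1 = {b, c, g}  B2 = {b, g, i}  B3 = {g, i, j}  B4 = {c, d, g}  B5 = {d, e, g}  B6 = {a, c, g}  B7 = {a, f, g}  B8 = {b, g, h}
Tree: B1–B2, B2–B3, B1–B4, B4–B5, B4–B6, B6–B7, B2–B8
Every bag has size at most 3, so the width is 3 − 1 = 2 and tw(G) ≤ 2. For the lower bound, the 3 vertices {d, e, g} are pairwise adjacent, and any tree decomposition puts a clique entirely inside one bag — forcing width ≥ 2. Therefore the treewidth is 2.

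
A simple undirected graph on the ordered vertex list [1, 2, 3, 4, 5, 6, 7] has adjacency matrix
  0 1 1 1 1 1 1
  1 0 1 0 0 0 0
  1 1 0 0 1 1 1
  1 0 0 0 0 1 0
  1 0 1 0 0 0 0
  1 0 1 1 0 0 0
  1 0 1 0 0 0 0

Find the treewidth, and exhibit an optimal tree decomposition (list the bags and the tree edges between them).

Each bag holds 3 vertices, so the decomposition has width 2, which upper-bounds the treewidth. Conversely, {1, 2, 3} is a clique of size 3, and the vertices of any clique must share a bag in every tree decomposition; so some bag has ≥ 3 vertices and tw(G) ≥ 2. Therefore the treewidth is 2.

Treewidth 2.
One such decomposition:
Bags: B1 = {1, 3, 5}  B2 = {1, 3, 7}  B3 = {1, 2, 3}  B4 = {1, 3, 6}  B5 = {1, 4, 6}
Tree: B1–B2, B1–B3, B1–B4, B4–B5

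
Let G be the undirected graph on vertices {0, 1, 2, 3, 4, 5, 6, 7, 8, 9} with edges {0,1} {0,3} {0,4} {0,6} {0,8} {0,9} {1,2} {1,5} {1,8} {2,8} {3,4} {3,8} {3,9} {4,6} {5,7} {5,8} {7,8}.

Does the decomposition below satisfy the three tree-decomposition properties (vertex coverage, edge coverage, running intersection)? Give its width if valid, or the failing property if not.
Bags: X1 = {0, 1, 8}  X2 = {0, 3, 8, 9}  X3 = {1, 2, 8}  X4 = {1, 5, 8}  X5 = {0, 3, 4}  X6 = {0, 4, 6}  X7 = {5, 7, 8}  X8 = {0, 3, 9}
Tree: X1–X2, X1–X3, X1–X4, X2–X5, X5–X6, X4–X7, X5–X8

No — bags containing vertex 9 are not connected in the tree.

A tree decomposition must satisfy three properties: every vertex lies in some bag; for every edge, both endpoints lie together in some bag; and for every vertex, the bags containing it form a connected subtree. Here bags containing vertex 9 are not connected in the tree, so the decomposition is invalid.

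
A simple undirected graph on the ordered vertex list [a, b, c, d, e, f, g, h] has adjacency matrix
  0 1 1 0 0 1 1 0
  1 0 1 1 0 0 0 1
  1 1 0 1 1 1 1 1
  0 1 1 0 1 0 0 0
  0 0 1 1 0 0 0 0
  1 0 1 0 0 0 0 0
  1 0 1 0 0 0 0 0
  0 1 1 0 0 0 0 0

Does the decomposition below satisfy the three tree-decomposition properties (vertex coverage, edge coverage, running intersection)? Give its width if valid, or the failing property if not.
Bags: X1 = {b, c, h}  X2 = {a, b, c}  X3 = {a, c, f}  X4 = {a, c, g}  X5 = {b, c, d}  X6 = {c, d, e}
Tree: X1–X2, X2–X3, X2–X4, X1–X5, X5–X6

Yes; width 2.

Checking the three conditions: (i) the bags cover all of {a, b, c, d, e, f, g, h}; (ii) for each edge, some bag contains both endpoints; (iii) the bags containing any fixed vertex form a subtree. All hold, so the decomposition is valid with width 3 − 1 = 2.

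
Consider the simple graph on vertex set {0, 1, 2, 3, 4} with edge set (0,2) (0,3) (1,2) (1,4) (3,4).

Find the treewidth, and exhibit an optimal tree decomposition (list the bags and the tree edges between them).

Every bag has size at most 3, so the width is 3 − 1 = 2 and tw(G) ≤ 2. For the lower bound, G contains the cycle 4–3–0–2–1–4, so G is not a forest; only forests have treewidth ≤ 1, hence tw(G) ≥ 2. Combining the bounds, tw(G) = 2.

Treewidth 2.
One optimal decomposition is:
Bags: B1 = {0, 3, 4}  B2 = {0, 2, 4}  B3 = {1, 2, 4}
Tree: B1–B2, B2–B3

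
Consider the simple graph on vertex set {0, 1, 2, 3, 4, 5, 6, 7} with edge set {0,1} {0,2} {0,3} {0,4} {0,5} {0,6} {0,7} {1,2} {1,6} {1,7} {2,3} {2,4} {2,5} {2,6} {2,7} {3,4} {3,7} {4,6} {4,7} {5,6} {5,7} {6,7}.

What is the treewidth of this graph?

A width-4 tree decomposition is:
Bags: B1 = {0, 2, 4, 6, 7}  B2 = {0, 1, 2, 6, 7}  B3 = {0, 2, 5, 6, 7}  B4 = {0, 2, 3, 4, 7}
Tree: B1–B2, B2–B3, B1–B4
The largest bag has 5 vertices, giving width 4; this decomposition certifies tw(G) ≤ 4. On the other hand G contains the 5-clique {0, 2, 3, 4, 7}. A clique must lie in a single bag of any decomposition, so no decomposition can have width below 4. The upper and lower bounds meet at 4, so that is the treewidth.

4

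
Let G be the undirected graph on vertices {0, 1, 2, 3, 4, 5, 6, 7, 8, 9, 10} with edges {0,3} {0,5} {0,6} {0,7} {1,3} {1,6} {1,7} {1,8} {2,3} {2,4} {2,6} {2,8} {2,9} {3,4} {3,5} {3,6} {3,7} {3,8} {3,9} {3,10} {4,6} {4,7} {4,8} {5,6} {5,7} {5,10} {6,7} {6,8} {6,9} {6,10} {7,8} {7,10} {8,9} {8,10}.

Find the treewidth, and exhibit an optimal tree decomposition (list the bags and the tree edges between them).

Treewidth 4.
Bags: B1 = {3, 6, 7, 8, 10}  B2 = {3, 5, 6, 7, 10}  B3 = {3, 4, 6, 7, 8}  B4 = {1, 3, 6, 7, 8}  B5 = {2, 3, 4, 6, 8}  B6 = {0, 3, 5, 6, 7}  B7 = {2, 3, 6, 8, 9}
Tree: B1–B2, B1–B3, B1–B4, B3–B5, B2–B6, B5–B7

Each bag holds 5 vertices, so the decomposition has width 4, which upper-bounds the treewidth. Conversely, {2, 3, 6, 8, 9} is a clique of size 5, and the vertices of any clique must share a bag in every tree decomposition; so some bag has ≥ 5 vertices and tw(G) ≥ 4. Combining the bounds, tw(G) = 4.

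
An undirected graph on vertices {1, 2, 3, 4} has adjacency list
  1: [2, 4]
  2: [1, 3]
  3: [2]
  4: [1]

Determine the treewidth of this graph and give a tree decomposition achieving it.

The largest bag has 2 vertices, giving width 1; this decomposition certifies tw(G) ≤ 1. Since G has at least one edge (e.g. 4–1), it is not an edgeless graph, so tw(G) ≥ 1. Therefore the treewidth is 1.

Treewidth 1.
One such decomposition:
Bags: B1 = {1, 4}  B2 = {1, 2}  B3 = {2, 3}
Tree: B1–B2, B2–B3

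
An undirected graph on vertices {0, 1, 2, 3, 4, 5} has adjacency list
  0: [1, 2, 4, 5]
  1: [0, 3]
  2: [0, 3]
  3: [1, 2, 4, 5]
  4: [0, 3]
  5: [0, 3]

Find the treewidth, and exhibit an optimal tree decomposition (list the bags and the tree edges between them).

Treewidth 2.
One optimal decomposition is:
Bags: B1 = {0, 3, 4}  B2 = {0, 2, 3}  B3 = {0, 3, 5}  B4 = {0, 1, 3}
Tree: B1–B2, B2–B3, B3–B4

The largest bag has 3 vertices, giving width 2; this decomposition certifies tw(G) ≤ 2. For the lower bound, G contains the cycle 0–4–3–2–0, so G is not a forest; only forests have treewidth ≤ 1, hence tw(G) ≥ 2. Combining the bounds, tw(G) = 2.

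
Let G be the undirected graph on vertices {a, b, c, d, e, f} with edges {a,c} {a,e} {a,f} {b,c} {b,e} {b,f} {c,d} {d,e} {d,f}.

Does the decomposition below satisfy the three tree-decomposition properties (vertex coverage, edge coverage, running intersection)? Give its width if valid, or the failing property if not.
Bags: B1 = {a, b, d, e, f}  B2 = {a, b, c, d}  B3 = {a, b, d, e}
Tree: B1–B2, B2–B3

No — bags containing vertex e are not connected in the tree.

A tree decomposition must satisfy three properties: every vertex lies in some bag; for every edge, both endpoints lie together in some bag; and for every vertex, the bags containing it form a connected subtree. Here bags containing vertex e are not connected in the tree, so the decomposition is invalid.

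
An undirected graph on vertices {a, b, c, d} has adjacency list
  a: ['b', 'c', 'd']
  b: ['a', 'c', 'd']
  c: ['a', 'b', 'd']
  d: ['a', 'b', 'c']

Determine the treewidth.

3

A width-3 tree decomposition is:
Bags: B1 = {a, b, c, d}
Tree: (single bag)
With just one bag of size 4, the width is 4 − 1 = 3, so tw(G) ≤ 3. On the other hand G contains the 4-clique {a, b, c, d}. A clique must lie in a single bag of any decomposition, so no decomposition can have width below 3. Combining the bounds, tw(G) = 3.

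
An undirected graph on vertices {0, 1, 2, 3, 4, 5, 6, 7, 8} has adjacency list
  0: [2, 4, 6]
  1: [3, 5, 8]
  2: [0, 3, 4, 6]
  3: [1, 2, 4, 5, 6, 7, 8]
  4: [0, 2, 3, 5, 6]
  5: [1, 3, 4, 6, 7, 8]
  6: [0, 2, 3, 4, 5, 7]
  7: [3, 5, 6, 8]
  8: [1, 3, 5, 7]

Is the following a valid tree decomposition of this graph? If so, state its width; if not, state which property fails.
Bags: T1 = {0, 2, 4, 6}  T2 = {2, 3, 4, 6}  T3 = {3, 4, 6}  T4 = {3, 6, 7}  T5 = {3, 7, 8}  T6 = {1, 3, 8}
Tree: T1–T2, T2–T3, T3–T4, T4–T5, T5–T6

A tree decomposition must satisfy three properties: every vertex lies in some bag; for every edge, both endpoints lie together in some bag; and for every vertex, the bags containing it form a connected subtree. Here vertex 5 appears in no bag, so the decomposition is invalid.

No — vertex 5 appears in no bag.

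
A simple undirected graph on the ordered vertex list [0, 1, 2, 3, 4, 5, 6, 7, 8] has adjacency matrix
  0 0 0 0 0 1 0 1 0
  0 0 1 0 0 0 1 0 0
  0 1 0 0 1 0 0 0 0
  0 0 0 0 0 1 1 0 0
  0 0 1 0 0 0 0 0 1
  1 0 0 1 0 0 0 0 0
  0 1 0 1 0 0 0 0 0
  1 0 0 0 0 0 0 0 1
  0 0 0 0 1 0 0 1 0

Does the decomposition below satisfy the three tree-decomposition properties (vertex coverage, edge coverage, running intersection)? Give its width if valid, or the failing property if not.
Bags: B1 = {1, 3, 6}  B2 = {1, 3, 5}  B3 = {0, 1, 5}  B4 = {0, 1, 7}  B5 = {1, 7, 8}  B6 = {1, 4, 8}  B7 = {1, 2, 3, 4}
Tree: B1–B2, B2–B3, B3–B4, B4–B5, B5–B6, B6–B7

A tree decomposition must satisfy three properties: every vertex lies in some bag; for every edge, both endpoints lie together in some bag; and for every vertex, the bags containing it form a connected subtree. Here bags containing vertex 3 are not connected in the tree, so the decomposition is invalid.

No — bags containing vertex 3 are not connected in the tree.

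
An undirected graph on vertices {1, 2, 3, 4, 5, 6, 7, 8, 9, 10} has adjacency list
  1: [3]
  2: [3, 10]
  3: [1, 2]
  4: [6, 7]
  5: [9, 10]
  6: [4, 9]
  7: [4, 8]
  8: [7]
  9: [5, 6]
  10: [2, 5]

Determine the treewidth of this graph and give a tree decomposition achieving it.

Treewidth 1.
One optimal decomposition is:
Bags: B1 = {7, 8}  B2 = {4, 7}  B3 = {4, 6}  B4 = {6, 9}  B5 = {5, 9}  B6 = {5, 10}  B7 = {2, 10}  B8 = {2, 3}  B9 = {1, 3}
Tree: B1–B2, B2–B3, B3–B4, B4–B5, B5–B6, B6–B7, B7–B8, B8–B9

Each bag holds 2 vertices, so the decomposition has width 1, which upper-bounds the treewidth. Since G has at least one edge (e.g. 8–7), it is not an edgeless graph, so tw(G) ≥ 1. Hence tw(G) = 1 exactly.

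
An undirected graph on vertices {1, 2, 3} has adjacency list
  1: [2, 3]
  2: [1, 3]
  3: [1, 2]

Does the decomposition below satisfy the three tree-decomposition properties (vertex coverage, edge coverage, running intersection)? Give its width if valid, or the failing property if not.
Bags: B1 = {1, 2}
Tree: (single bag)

No — vertex 3 appears in no bag.

A tree decomposition must satisfy three properties: every vertex lies in some bag; for every edge, both endpoints lie together in some bag; and for every vertex, the bags containing it form a connected subtree. Here vertex 3 appears in no bag, so the decomposition is invalid.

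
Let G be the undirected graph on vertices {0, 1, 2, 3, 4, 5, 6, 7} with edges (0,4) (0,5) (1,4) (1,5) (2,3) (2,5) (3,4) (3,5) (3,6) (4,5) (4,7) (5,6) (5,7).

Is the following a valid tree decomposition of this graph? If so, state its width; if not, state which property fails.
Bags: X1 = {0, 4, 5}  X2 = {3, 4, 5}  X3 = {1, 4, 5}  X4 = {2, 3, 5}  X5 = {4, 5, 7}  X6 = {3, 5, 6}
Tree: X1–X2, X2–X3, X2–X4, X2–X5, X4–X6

Vertex coverage: the bags together contain {0, 1, 2, 3, 4, 5, 6, 7}, the full vertex set. Edge coverage: each edge of G has both endpoints in at least one bag. Running intersection: for every vertex, the bags containing it form a connected subtree. All three properties hold, so this is a valid tree decomposition of width max|bag| − 1 = 2, and hence tw(G) ≤ 2.

Yes; width 2.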